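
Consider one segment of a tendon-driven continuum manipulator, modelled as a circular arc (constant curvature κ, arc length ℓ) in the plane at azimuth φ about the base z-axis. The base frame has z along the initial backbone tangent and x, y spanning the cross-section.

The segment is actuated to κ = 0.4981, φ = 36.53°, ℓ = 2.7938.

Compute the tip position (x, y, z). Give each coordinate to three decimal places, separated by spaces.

θ = κ·ℓ = 0.4981 × 2.7938 = 1.39159 rad
ρ = (1 − cos θ)/κ = (1 − 0.17825)/0.4981 = 1.64978
z = sin θ / κ = 0.98399/0.4981 = 1.97548
x = ρ cos φ = 1.64978 × cos(36.53°) = 1.32567
y = ρ sin φ = 1.64978 × sin(36.53°) = 0.98202

1.326 0.982 1.975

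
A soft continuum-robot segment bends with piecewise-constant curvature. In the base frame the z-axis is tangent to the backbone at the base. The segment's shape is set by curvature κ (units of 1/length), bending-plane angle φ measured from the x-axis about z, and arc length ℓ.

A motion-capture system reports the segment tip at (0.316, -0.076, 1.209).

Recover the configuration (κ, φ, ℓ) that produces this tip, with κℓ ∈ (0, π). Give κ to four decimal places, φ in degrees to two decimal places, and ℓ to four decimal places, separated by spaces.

0.4147 346.48 1.2664

ρ = √(x²+y²) = √(0.316² + -0.076²) = 0.32501
φ = atan2(y, x) mod 360° = atan2(-0.076, 0.316) = 346.4768°
|p|² = ρ² + z² = 0.32501² + 1.209² = 1.56731
κ = 2ρ / |p|² = 2×0.32501 / 1.56731 = 0.41474
θ = 2·atan2(ρ, z) = 2·atan2(0.32501, 1.209) = 0.52523 rad
ℓ = θ/κ = 0.52523/0.41474 = 1.26643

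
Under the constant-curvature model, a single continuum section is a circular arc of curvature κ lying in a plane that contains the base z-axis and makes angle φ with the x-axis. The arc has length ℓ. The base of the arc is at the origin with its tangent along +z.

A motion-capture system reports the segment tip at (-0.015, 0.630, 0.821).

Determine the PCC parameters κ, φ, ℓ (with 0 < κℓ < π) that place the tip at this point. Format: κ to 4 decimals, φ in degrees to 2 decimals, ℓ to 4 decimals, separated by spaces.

1.1766 91.36 1.1128

ρ = √(x²+y²) = √(-0.015² + 0.630²) = 0.63018
φ = atan2(y, x) mod 360° = atan2(0.630, -0.015) = 91.3639°
|p|² = ρ² + z² = 0.63018² + 0.821² = 1.07117
κ = 2ρ / |p|² = 2×0.63018 / 1.07117 = 1.17662
θ = 2·atan2(ρ, z) = 2·atan2(0.63018, 0.821) = 1.30931 rad
ℓ = θ/κ = 1.30931/1.17662 = 1.11277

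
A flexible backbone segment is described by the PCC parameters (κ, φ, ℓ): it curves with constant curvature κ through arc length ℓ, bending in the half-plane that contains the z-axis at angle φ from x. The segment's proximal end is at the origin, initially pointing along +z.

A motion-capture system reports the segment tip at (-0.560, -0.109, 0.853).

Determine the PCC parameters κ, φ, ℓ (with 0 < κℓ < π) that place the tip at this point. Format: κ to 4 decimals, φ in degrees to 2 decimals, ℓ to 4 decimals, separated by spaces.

ρ = √(x²+y²) = √(-0.560² + -0.109²) = 0.57051
φ = atan2(y, x) mod 360° = atan2(-0.109, -0.560) = 191.0145°
|p|² = ρ² + z² = 0.57051² + 0.853² = 1.05309
κ = 2ρ / |p|² = 2×0.57051 / 1.05309 = 1.08350
θ = 2·atan2(ρ, z) = 2·atan2(0.57051, 0.853) = 1.17899 rad
ℓ = θ/κ = 1.17899/1.08350 = 1.08814

1.0835 191.01 1.0881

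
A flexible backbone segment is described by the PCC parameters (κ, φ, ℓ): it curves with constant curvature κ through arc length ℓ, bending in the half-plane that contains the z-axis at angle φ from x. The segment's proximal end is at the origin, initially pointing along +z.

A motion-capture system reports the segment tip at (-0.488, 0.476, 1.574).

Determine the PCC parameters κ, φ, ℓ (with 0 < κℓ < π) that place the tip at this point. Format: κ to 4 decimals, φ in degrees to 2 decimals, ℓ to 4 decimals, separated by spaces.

ρ = √(x²+y²) = √(-0.488² + 0.476²) = 0.68170
φ = atan2(y, x) mod 360° = atan2(0.476, -0.488) = 135.7132°
|p|² = ρ² + z² = 0.68170² + 1.574² = 2.94220
κ = 2ρ / |p|² = 2×0.68170 / 2.94220 = 0.46340
θ = 2·atan2(ρ, z) = 2·atan2(0.68170, 1.574) = 0.81743 rad
ℓ = θ/κ = 0.81743/0.46340 = 1.76399

0.4634 135.71 1.7640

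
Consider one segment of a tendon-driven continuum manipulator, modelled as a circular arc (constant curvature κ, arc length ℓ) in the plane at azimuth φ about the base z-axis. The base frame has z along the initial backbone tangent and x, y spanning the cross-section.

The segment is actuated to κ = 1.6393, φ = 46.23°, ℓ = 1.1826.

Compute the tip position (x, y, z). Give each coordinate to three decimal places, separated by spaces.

θ = κ·ℓ = 1.6393 × 1.1826 = 1.93864 rad
ρ = (1 − cos θ)/κ = (1 − -0.35960)/1.6393 = 0.82938
z = sin θ / κ = 0.93311/1.6393 = 0.56921
x = ρ cos φ = 0.82938 × cos(46.23°) = 0.57374
y = ρ sin φ = 0.82938 × sin(46.23°) = 0.59891

0.574 0.599 0.569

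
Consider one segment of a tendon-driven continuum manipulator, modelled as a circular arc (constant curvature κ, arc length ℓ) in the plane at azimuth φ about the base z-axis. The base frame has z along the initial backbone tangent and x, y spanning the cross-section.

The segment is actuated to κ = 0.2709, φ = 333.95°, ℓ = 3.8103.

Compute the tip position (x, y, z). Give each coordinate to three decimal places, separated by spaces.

θ = κ·ℓ = 0.2709 × 3.8103 = 1.03221 rad
ρ = (1 − cos θ)/κ = (1 − 0.51292)/0.2709 = 1.79800
z = sin θ / κ = 0.85843/0.2709 = 3.16883
x = ρ cos φ = 1.79800 × cos(333.95°) = 1.61534
y = ρ sin φ = 1.79800 × sin(333.95°) = -0.78960

1.615 -0.790 3.169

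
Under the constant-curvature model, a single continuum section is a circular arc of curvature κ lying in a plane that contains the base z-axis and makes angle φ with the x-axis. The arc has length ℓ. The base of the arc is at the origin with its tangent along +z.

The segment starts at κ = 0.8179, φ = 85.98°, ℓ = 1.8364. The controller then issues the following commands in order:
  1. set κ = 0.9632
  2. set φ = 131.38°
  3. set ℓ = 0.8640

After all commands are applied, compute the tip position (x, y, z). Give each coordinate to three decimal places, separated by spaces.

-0.224 0.255 0.768

initial: κ=0.8179, φ=85.98°, ℓ=1.8364
cmd 1: set κ=0.9632 → (κ,φ,ℓ)=(0.9632,85.98°,1.8364) → tip=(0.0871,1.2394,1.0179)
cmd 2: set φ=131.38° → (κ,φ,ℓ)=(0.9632,131.38°,1.8364) → tip=(-0.8213,0.9323,1.0179)
cmd 3: set ℓ=0.8640 → (κ,φ,ℓ)=(0.9632,131.38°,0.8640) → tip=(-0.2243,0.2545,0.7677)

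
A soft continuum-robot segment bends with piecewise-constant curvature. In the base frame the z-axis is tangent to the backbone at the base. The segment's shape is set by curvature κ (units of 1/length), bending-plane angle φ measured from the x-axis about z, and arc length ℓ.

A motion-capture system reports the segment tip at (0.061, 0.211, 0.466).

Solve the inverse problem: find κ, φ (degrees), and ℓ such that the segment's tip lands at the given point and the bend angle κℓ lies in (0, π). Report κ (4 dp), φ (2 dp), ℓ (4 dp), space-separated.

1.6552 73.88 0.5322

ρ = √(x²+y²) = √(0.061² + 0.211²) = 0.21964
φ = atan2(y, x) mod 360° = atan2(0.211, 0.061) = 73.8754°
|p|² = ρ² + z² = 0.21964² + 0.466² = 0.26540
κ = 2ρ / |p|² = 2×0.21964 / 0.26540 = 1.65518
θ = 2·atan2(ρ, z) = 2·atan2(0.21964, 0.466) = 0.88090 rad
ℓ = θ/κ = 0.88090/1.65518 = 0.53221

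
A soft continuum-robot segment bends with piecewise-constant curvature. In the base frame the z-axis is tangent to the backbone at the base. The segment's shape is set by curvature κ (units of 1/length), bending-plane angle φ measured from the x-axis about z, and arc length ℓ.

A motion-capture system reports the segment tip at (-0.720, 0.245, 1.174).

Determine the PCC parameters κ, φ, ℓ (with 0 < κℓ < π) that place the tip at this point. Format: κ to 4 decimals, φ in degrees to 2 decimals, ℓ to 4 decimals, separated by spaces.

ρ = √(x²+y²) = √(-0.720² + 0.245²) = 0.76054
φ = atan2(y, x) mod 360° = atan2(0.245, -0.720) = 161.2077°
|p|² = ρ² + z² = 0.76054² + 1.174² = 1.95670
κ = 2ρ / |p|² = 2×0.76054 / 1.95670 = 0.77737
θ = 2·atan2(ρ, z) = 2·atan2(0.76054, 1.174) = 1.14968 rad
ℓ = θ/κ = 1.14968/0.77737 = 1.47894

0.7774 161.21 1.4789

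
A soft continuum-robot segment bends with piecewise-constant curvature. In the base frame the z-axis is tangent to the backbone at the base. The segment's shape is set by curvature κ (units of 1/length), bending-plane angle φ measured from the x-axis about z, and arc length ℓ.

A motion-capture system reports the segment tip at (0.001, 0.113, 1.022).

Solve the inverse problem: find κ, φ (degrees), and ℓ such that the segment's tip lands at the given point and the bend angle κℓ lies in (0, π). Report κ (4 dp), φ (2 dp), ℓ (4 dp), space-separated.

ρ = √(x²+y²) = √(0.001² + 0.113²) = 0.11300
φ = atan2(y, x) mod 360° = atan2(0.113, 0.001) = 89.4930°
|p|² = ρ² + z² = 0.11300² + 1.022² = 1.05725
κ = 2ρ / |p|² = 2×0.11300 / 1.05725 = 0.21377
θ = 2·atan2(ρ, z) = 2·atan2(0.11300, 1.022) = 0.22025 rad
ℓ = θ/κ = 0.22025/0.21377 = 1.03031

0.2138 89.49 1.0303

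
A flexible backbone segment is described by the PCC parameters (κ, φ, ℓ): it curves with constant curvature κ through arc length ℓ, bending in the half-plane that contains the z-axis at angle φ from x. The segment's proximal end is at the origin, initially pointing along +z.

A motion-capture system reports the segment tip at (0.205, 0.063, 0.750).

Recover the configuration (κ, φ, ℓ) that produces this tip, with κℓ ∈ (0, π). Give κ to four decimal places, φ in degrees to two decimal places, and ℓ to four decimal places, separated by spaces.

0.7049 17.08 0.7902

ρ = √(x²+y²) = √(0.205² + 0.063²) = 0.21446
φ = atan2(y, x) mod 360° = atan2(0.063, 0.205) = 17.0831°
|p|² = ρ² + z² = 0.21446² + 0.750² = 0.60849
κ = 2ρ / |p|² = 2×0.21446 / 0.60849 = 0.70489
θ = 2·atan2(ρ, z) = 2·atan2(0.21446, 0.750) = 0.55703 rad
ℓ = θ/κ = 0.55703/0.70489 = 0.79024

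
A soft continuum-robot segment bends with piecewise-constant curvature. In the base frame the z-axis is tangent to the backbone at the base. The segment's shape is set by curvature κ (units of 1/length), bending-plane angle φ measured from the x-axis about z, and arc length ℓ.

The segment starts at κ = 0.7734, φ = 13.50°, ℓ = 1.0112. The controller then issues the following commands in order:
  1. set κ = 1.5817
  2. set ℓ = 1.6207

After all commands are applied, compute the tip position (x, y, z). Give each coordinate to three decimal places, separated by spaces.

1.130 0.271 0.345

initial: κ=0.7734, φ=13.50°, ℓ=1.0112
cmd 1: set κ=1.5817 → (κ,φ,ℓ)=(1.5817,13.50°,1.0112) → tip=(0.6324,0.1518,0.6320)
cmd 2: set ℓ=1.6207 → (κ,φ,ℓ)=(1.5817,13.50°,1.6207) → tip=(1.1296,0.2712,0.3455)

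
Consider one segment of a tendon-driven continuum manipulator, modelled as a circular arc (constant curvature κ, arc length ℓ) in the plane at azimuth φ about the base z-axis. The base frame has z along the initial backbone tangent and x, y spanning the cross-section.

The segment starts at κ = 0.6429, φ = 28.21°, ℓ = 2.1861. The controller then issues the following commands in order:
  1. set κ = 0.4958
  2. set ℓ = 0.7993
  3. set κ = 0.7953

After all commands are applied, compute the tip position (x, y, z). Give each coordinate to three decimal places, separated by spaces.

0.216 0.116 0.747

initial: κ=0.6429, φ=28.21°, ℓ=2.1861
cmd 1: set κ=0.4958 → (κ,φ,ℓ)=(0.4958,28.21°,2.1861) → tip=(0.9457,0.5073,1.7825)
cmd 2: set ℓ=0.7993 → (κ,φ,ℓ)=(0.4958,28.21°,0.7993) → tip=(0.1377,0.0739,0.7785)
cmd 3: set κ=0.7953 → (κ,φ,ℓ)=(0.7953,28.21°,0.7993) → tip=(0.2164,0.1161,0.7465)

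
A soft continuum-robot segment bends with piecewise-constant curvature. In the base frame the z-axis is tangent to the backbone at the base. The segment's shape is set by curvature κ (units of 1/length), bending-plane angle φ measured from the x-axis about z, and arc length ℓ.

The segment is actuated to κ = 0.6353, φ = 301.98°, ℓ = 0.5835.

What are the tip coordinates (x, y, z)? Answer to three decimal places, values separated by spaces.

θ = κ·ℓ = 0.6353 × 0.5835 = 0.37070 rad
ρ = (1 − cos θ)/κ = (1 − 0.93207)/0.6353 = 0.10692
z = sin θ / κ = 0.36227/0.6353 = 0.57023
x = ρ cos φ = 0.10692 × cos(301.98°) = 0.05663
y = ρ sin φ = 0.10692 × sin(301.98°) = -0.09069

0.057 -0.091 0.570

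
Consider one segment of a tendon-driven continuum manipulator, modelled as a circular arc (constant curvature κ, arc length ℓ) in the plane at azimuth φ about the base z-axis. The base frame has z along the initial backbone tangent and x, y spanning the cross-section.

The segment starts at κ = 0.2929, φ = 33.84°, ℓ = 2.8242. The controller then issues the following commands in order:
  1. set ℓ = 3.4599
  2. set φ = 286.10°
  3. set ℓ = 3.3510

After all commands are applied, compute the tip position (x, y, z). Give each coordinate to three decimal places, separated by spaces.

initial: κ=0.2929, φ=33.84°, ℓ=2.8242
cmd 1: set ℓ=3.4599 → (κ,φ,ℓ)=(0.2929,33.84°,3.4599) → tip=(1.3357,0.8955,2.8974)
cmd 2: set φ=286.10° → (κ,φ,ℓ)=(0.2929,286.10°,3.4599) → tip=(0.4460,-1.5451,2.8974)
cmd 3: set ℓ=3.3510 → (κ,φ,ℓ)=(0.2929,286.10°,3.3510) → tip=(0.4206,-1.4572,2.8383)

0.421 -1.457 2.838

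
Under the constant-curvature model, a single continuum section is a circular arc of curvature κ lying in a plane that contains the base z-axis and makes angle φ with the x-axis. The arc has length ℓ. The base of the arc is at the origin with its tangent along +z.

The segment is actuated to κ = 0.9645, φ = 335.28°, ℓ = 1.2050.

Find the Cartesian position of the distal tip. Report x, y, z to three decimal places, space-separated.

0.568 -0.261 0.951

θ = κ·ℓ = 0.9645 × 1.2050 = 1.16222 rad
ρ = (1 − cos θ)/κ = (1 − 0.39730)/0.9645 = 0.62488
z = sin θ / κ = 0.91769/0.9645 = 0.95147
x = ρ cos φ = 0.62488 × cos(335.28°) = 0.56762
y = ρ sin φ = 0.62488 × sin(335.28°) = -0.26132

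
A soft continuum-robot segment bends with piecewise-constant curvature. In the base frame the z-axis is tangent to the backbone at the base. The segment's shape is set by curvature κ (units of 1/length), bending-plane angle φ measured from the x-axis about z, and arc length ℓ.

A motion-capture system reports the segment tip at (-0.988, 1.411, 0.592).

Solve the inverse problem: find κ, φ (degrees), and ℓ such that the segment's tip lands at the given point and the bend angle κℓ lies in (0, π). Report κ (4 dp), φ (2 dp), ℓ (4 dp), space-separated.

1.0384 125.00 2.3877

ρ = √(x²+y²) = √(-0.988² + 1.411²) = 1.72252
φ = atan2(y, x) mod 360° = atan2(1.411, -0.988) = 125.0002°
|p|² = ρ² + z² = 1.72252² + 0.592² = 3.31753
κ = 2ρ / |p|² = 2×1.72252 / 3.31753 = 1.03843
θ = 2·atan2(ρ, z) = 2·atan2(1.72252, 0.592) = 2.47952 rad
ℓ = θ/κ = 2.47952/1.03843 = 2.38775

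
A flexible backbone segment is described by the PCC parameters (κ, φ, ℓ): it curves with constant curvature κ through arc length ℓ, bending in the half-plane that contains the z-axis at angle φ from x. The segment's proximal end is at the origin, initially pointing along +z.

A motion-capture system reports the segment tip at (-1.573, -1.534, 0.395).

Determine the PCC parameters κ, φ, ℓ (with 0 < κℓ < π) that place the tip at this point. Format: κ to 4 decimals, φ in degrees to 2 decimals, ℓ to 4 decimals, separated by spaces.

0.8818 224.28 3.1594

ρ = √(x²+y²) = √(-1.573² + -1.534²) = 2.19715
φ = atan2(y, x) mod 360° = atan2(-1.534, -1.573) = 224.2808°
|p|² = ρ² + z² = 2.19715² + 0.395² = 4.98351
κ = 2ρ / |p|² = 2×2.19715 / 4.98351 = 0.88177
θ = 2·atan2(ρ, z) = 2·atan2(2.19715, 0.395) = 2.78584 rad
ℓ = θ/κ = 2.78584/0.88177 = 3.15937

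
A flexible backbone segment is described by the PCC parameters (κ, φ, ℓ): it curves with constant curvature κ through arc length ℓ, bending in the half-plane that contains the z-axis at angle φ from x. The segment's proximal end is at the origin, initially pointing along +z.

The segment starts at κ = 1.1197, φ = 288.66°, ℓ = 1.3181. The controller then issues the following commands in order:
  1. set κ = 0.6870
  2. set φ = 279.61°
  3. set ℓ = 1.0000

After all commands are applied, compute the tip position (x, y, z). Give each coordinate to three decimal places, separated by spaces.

0.055 -0.326 0.923

initial: κ=1.1197, φ=288.66°, ℓ=1.3181
cmd 1: set κ=0.6870 → (κ,φ,ℓ)=(0.6870,288.66°,1.3181) → tip=(0.1782,-0.5278,1.1452)
cmd 2: set φ=279.61° → (κ,φ,ℓ)=(0.6870,279.61°,1.3181) → tip=(0.0930,-0.5493,1.1452)
cmd 3: set ℓ=1.0000 → (κ,φ,ℓ)=(0.6870,279.61°,1.0000) → tip=(0.0551,-0.3256,0.9232)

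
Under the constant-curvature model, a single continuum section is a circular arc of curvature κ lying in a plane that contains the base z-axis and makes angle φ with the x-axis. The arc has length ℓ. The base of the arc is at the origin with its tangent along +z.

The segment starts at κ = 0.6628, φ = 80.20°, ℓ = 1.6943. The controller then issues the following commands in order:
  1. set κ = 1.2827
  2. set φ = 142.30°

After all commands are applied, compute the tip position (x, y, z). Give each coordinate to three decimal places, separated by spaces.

initial: κ=0.6628, φ=80.20°, ℓ=1.6943
cmd 1: set κ=1.2827 → (κ,φ,ℓ)=(1.2827,80.20°,1.6943) → tip=(0.2079,1.2036,0.6423)
cmd 2: set φ=142.30° → (κ,φ,ℓ)=(1.2827,142.30°,1.6943) → tip=(-0.9664,0.7469,0.6423)

-0.966 0.747 0.642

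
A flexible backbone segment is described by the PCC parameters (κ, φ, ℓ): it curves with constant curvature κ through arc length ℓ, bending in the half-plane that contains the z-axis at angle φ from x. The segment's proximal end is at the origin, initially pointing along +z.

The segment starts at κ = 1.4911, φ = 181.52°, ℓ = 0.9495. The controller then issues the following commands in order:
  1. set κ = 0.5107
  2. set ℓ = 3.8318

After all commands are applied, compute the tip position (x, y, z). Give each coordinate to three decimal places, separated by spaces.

initial: κ=1.4911, φ=181.52°, ℓ=0.9495
cmd 1: set κ=0.5107 → (κ,φ,ℓ)=(0.5107,181.52°,0.9495) → tip=(-0.2257,-0.0060,0.9127)
cmd 2: set ℓ=3.8318 → (κ,φ,ℓ)=(0.5107,181.52°,3.8318) → tip=(-2.6945,-0.0715,1.8139)

-2.695 -0.072 1.814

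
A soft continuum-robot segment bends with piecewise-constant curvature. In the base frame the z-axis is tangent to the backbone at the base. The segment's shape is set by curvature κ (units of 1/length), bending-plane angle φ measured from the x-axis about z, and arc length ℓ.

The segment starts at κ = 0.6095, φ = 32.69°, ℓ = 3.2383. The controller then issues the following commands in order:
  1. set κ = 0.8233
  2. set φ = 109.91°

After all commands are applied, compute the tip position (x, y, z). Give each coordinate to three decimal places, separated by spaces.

initial: κ=0.6095, φ=32.69°, ℓ=3.2383
cmd 1: set κ=0.8233 → (κ,φ,ℓ)=(0.8233,32.69°,3.2383) → tip=(1.9311,1.2392,0.5560)
cmd 2: set φ=109.91° → (κ,φ,ℓ)=(0.8233,109.91°,3.2383) → tip=(-0.7814,2.1574,0.5560)

-0.781 2.157 0.556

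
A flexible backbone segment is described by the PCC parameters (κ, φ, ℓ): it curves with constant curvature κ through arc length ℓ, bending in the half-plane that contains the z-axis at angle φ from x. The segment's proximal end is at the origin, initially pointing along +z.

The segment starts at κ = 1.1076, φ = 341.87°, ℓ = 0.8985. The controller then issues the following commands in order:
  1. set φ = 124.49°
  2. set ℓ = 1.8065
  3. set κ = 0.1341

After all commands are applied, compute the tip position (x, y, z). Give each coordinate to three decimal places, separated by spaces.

-0.123 0.179 1.789

initial: κ=1.1076, φ=341.87°, ℓ=0.8985
cmd 1: set φ=124.49° → (κ,φ,ℓ)=(1.1076,124.49°,0.8985) → tip=(-0.2330,0.3391,0.7574)
cmd 2: set ℓ=1.8065 → (κ,φ,ℓ)=(1.1076,124.49°,1.8065) → tip=(-0.7244,1.0544,0.8206)
cmd 3: set κ=0.1341 → (κ,φ,ℓ)=(0.1341,124.49°,1.8065) → tip=(-0.1233,0.1795,1.7889)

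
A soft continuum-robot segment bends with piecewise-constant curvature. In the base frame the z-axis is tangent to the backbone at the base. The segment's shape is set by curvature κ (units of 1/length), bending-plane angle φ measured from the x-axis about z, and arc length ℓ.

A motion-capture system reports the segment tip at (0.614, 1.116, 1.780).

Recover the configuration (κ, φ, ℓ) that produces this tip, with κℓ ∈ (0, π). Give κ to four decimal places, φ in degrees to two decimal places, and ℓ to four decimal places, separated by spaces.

0.5317 61.18 2.3361

ρ = √(x²+y²) = √(0.614² + 1.116²) = 1.27376
φ = atan2(y, x) mod 360° = atan2(1.116, 0.614) = 61.1813°
|p|² = ρ² + z² = 1.27376² + 1.780² = 4.79085
κ = 2ρ / |p|² = 2×1.27376 / 4.79085 = 0.53174
θ = 2·atan2(ρ, z) = 2·atan2(1.27376, 1.780) = 1.24223 rad
ℓ = θ/κ = 1.24223/0.53174 = 2.33614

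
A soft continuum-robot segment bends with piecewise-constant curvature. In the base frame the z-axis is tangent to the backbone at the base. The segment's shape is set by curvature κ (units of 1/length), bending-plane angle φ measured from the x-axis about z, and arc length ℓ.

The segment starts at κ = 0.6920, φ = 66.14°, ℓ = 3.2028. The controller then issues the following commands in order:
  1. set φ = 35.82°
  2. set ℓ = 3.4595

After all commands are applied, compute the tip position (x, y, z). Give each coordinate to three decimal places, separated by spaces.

initial: κ=0.6920, φ=66.14°, ℓ=3.2028
cmd 1: set φ=35.82° → (κ,φ,ℓ)=(0.6920,35.82°,3.2028) → tip=(1.8767,1.3545,1.1543)
cmd 2: set ℓ=3.4595 → (κ,φ,ℓ)=(0.6920,35.82°,3.4595) → tip=(2.0310,1.4659,0.9825)

2.031 1.466 0.983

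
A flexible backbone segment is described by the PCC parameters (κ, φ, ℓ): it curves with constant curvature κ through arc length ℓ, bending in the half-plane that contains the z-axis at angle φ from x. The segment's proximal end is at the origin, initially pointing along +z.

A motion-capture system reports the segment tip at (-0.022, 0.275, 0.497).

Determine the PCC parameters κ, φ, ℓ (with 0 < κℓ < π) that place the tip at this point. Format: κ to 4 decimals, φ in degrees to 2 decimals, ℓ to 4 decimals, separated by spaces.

ρ = √(x²+y²) = √(-0.022² + 0.275²) = 0.27588
φ = atan2(y, x) mod 360° = atan2(0.275, -0.022) = 94.5739°
|p|² = ρ² + z² = 0.27588² + 0.497² = 0.32312
κ = 2ρ / |p|² = 2×0.27588 / 0.32312 = 1.70760
θ = 2·atan2(ρ, z) = 2·atan2(0.27588, 0.497) = 1.01348 rad
ℓ = θ/κ = 1.01348/1.70760 = 0.59351

1.7076 94.57 0.5935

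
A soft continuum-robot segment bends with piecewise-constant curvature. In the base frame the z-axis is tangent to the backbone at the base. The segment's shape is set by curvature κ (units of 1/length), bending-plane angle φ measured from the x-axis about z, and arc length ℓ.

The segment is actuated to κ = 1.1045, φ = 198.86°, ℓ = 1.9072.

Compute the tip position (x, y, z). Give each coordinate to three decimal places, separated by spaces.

θ = κ·ℓ = 1.1045 × 1.9072 = 2.10650 rad
ρ = (1 − cos θ)/κ = (1 − -0.51045)/1.1045 = 1.36754
z = sin θ / κ = 0.85991/1.1045 = 0.77855
x = ρ cos φ = 1.36754 × cos(198.86°) = -1.29412
y = ρ sin φ = 1.36754 × sin(198.86°) = -0.44207

-1.294 -0.442 0.779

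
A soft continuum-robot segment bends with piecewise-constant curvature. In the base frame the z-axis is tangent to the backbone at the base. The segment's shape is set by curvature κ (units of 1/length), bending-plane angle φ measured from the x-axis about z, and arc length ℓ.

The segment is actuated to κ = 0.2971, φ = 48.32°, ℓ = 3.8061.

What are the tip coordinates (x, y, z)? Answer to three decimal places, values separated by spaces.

θ = κ·ℓ = 0.2971 × 3.8061 = 1.13079 rad
ρ = (1 − cos θ)/κ = (1 − 0.42594)/0.2971 = 1.93220
z = sin θ / κ = 0.90475/0.2971 = 3.04527
x = ρ cos φ = 1.93220 × cos(48.32°) = 1.28486
y = ρ sin φ = 1.93220 × sin(48.32°) = 1.44310

1.285 1.443 3.045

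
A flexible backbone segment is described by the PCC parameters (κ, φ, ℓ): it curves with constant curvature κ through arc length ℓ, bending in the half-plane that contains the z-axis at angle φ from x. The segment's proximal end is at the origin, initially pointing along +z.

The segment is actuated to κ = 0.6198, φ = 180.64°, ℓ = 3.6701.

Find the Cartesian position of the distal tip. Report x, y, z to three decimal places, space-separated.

-2.657 -0.030 1.230

θ = κ·ℓ = 0.6198 × 3.6701 = 2.27473 rad
ρ = (1 − cos θ)/κ = (1 − -0.64722)/0.6198 = 2.65766
z = sin θ / κ = 0.76230/0.6198 = 1.22992
x = ρ cos φ = 2.65766 × cos(180.64°) = -2.65750
y = ρ sin φ = 2.65766 × sin(180.64°) = -0.02969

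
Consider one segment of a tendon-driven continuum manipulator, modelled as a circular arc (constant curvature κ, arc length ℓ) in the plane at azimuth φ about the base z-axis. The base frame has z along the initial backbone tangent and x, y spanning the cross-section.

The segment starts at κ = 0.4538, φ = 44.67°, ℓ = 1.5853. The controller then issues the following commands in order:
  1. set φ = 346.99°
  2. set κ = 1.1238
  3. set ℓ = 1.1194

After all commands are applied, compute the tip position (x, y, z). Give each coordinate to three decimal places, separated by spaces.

initial: κ=0.4538, φ=44.67°, ℓ=1.5853
cmd 1: set φ=346.99° → (κ,φ,ℓ)=(0.4538,346.99°,1.5853) → tip=(0.5320,-0.1229,1.4521)
cmd 2: set κ=1.1238 → (κ,φ,ℓ)=(1.1238,346.99°,1.5853) → tip=(1.0484,-0.2422,0.8701)
cmd 3: set ℓ=1.1194 → (κ,φ,ℓ)=(1.1238,346.99°,1.1194) → tip=(0.6002,-0.1387,0.8467)

0.600 -0.139 0.847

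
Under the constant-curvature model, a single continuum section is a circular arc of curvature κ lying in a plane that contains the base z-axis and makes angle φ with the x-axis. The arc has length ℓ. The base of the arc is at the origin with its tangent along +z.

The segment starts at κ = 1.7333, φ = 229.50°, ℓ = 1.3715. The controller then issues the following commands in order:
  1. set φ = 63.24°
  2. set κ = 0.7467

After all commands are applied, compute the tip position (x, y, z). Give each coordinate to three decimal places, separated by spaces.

0.290 0.574 1.144

initial: κ=1.7333, φ=229.50°, ℓ=1.3715
cmd 1: set φ=63.24° → (κ,φ,ℓ)=(1.7333,63.24°,1.3715) → tip=(0.4473,0.8870,0.3993)
cmd 2: set κ=0.7467 → (κ,φ,ℓ)=(0.7467,63.24°,1.3715) → tip=(0.2895,0.5741,1.1440)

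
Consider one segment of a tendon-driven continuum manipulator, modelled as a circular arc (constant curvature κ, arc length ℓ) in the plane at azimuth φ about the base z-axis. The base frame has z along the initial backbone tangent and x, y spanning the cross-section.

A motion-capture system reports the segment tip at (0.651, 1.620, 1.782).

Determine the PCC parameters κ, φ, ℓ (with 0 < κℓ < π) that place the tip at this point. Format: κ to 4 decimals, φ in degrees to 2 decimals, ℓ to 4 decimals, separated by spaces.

ρ = √(x²+y²) = √(0.651² + 1.620²) = 1.74591
φ = atan2(y, x) mod 360° = atan2(1.620, 0.651) = 68.1072°
|p|² = ρ² + z² = 1.74591² + 1.782² = 6.22373
κ = 2ρ / |p|² = 2×1.74591 / 6.22373 = 0.56105
θ = 2·atan2(ρ, z) = 2·atan2(1.74591, 1.782) = 1.55034 rad
ℓ = θ/κ = 1.55034/0.56105 = 2.76328

0.5610 68.11 2.7633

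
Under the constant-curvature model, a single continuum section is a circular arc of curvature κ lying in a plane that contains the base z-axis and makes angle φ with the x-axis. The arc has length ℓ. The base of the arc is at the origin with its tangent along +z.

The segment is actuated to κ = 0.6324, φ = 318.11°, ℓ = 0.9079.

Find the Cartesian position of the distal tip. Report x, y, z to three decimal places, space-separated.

θ = κ·ℓ = 0.6324 × 0.9079 = 0.57416 rad
ρ = (1 − cos θ)/κ = (1 − 0.83965)/0.6324 = 0.25356
z = sin θ / κ = 0.54313/0.6324 = 0.85883
x = ρ cos φ = 0.25356 × cos(318.11°) = 0.18875
y = ρ sin φ = 0.25356 × sin(318.11°) = -0.16930

0.189 -0.169 0.859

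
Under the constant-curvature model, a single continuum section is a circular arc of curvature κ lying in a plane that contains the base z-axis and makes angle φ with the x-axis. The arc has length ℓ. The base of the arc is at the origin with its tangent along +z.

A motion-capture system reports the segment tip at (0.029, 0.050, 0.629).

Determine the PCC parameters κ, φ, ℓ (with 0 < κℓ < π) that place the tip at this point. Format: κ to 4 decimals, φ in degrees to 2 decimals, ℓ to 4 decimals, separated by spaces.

0.2897 59.89 0.6325

ρ = √(x²+y²) = √(0.029² + 0.050²) = 0.05780
φ = atan2(y, x) mod 360° = atan2(0.050, 0.029) = 59.8863°
|p|² = ρ² + z² = 0.05780² + 0.629² = 0.39898
κ = 2ρ / |p|² = 2×0.05780 / 0.39898 = 0.28974
θ = 2·atan2(ρ, z) = 2·atan2(0.05780, 0.629) = 0.18327 rad
ℓ = θ/κ = 0.18327/0.28974 = 0.63254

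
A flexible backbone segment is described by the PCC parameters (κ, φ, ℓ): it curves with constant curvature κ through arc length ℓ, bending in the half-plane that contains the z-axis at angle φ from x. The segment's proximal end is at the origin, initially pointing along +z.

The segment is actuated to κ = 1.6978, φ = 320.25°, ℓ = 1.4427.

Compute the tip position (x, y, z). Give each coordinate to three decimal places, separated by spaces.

0.801 -0.667 0.376

θ = κ·ℓ = 1.6978 × 1.4427 = 2.44942 rad
ρ = (1 − cos θ)/κ = (1 − -0.76986)/1.6978 = 1.04244
z = sin θ / κ = 0.63821/1.6978 = 0.37591
x = ρ cos φ = 1.04244 × cos(320.25°) = 0.80147
y = ρ sin φ = 1.04244 × sin(320.25°) = -0.66658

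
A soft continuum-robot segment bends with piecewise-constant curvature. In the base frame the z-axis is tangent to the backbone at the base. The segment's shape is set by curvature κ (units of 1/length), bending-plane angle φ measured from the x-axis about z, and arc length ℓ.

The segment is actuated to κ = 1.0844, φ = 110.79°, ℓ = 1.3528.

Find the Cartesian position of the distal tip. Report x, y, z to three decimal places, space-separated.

θ = κ·ℓ = 1.0844 × 1.3528 = 1.46698 rad
ρ = (1 − cos θ)/κ = (1 − 0.10363)/1.0844 = 0.82660
z = sin θ / κ = 0.99462/1.0844 = 0.91720
x = ρ cos φ = 0.82660 × cos(110.79°) = -0.29340
y = ρ sin φ = 0.82660 × sin(110.79°) = 0.77278

-0.293 0.773 0.917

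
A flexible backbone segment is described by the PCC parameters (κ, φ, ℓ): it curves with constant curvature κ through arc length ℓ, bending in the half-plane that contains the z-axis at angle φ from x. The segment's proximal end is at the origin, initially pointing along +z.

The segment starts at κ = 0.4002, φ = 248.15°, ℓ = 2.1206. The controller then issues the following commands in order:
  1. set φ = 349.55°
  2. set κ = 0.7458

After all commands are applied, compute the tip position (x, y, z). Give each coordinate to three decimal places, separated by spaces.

initial: κ=0.4002, φ=248.15°, ℓ=2.1206
cmd 1: set φ=349.55° → (κ,φ,ℓ)=(0.4002,349.55°,2.1206) → tip=(0.8331,-0.1536,1.8751)
cmd 2: set κ=0.7458 → (κ,φ,ℓ)=(0.7458,349.55°,2.1206) → tip=(1.3328,-0.2458,1.3408)

1.333 -0.246 1.341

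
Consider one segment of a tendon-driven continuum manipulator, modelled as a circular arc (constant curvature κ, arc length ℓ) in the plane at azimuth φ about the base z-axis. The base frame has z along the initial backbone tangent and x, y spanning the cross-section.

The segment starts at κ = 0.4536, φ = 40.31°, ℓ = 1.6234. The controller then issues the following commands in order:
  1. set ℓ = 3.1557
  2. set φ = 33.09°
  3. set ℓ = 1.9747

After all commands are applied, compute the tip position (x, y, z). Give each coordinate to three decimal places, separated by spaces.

0.693 0.451 1.721

initial: κ=0.4536, φ=40.31°, ℓ=1.6234
cmd 1: set ℓ=3.1557 → (κ,φ,ℓ)=(0.4536,40.31°,3.1557) → tip=(1.4476,1.2281,2.1832)
cmd 2: set φ=33.09° → (κ,φ,ℓ)=(0.4536,33.09°,3.1557) → tip=(1.5904,1.0364,2.1832)
cmd 3: set ℓ=1.9747 → (κ,φ,ℓ)=(0.4536,33.09°,1.9747) → tip=(0.6927,0.4514,1.7210)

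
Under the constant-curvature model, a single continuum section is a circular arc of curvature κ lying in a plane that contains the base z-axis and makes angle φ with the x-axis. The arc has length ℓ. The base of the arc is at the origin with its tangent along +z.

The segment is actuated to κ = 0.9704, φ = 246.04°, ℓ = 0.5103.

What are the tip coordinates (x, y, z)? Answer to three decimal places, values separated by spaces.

θ = κ·ℓ = 0.9704 × 0.5103 = 0.49520 rad
ρ = (1 − cos θ)/κ = (1 − 0.87988)/0.9704 = 0.12379
z = sin θ / κ = 0.47520/0.9704 = 0.48970
x = ρ cos φ = 0.12379 × cos(246.04°) = -0.05027
y = ρ sin φ = 0.12379 × sin(246.04°) = -0.11312

-0.050 -0.113 0.490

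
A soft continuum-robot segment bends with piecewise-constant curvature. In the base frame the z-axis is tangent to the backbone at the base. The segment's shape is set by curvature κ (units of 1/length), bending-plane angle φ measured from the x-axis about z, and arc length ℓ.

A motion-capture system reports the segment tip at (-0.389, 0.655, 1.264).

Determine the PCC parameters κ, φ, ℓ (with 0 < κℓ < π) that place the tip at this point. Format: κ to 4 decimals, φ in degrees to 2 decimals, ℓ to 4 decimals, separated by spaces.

ρ = √(x²+y²) = √(-0.389² + 0.655²) = 0.76180
φ = atan2(y, x) mod 360° = atan2(0.655, -0.389) = 120.7058°
|p|² = ρ² + z² = 0.76180² + 1.264² = 2.17804
κ = 2ρ / |p|² = 2×0.76180 / 2.17804 = 0.69953
θ = 2·atan2(ρ, z) = 2·atan2(0.76180, 1.264) = 1.08480 rad
ℓ = θ/κ = 1.08480/0.69953 = 1.55075

0.6995 120.71 1.5507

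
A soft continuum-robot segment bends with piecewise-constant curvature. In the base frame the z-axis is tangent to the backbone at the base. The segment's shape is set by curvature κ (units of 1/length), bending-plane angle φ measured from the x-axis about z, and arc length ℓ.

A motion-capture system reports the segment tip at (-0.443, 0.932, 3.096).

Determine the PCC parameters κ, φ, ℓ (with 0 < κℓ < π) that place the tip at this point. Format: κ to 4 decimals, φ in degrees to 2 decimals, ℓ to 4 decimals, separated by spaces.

0.1938 115.42 3.3204

ρ = √(x²+y²) = √(-0.443² + 0.932²) = 1.03193
φ = atan2(y, x) mod 360° = atan2(0.932, -0.443) = 115.4228°
|p|² = ρ² + z² = 1.03193² + 3.096² = 10.65009
κ = 2ρ / |p|² = 2×1.03193 / 10.65009 = 0.19379
θ = 2·atan2(ρ, z) = 2·atan2(1.03193, 3.096) = 0.64346 rad
ℓ = θ/κ = 0.64346/0.19379 = 3.32043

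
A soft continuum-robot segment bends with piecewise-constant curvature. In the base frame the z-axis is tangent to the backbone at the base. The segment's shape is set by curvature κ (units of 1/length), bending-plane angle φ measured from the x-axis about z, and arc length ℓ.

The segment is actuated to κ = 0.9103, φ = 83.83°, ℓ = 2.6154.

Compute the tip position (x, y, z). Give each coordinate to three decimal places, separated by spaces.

0.204 1.883 0.757

θ = κ·ℓ = 0.9103 × 2.6154 = 2.38080 rad
ρ = (1 − cos θ)/κ = (1 − -0.72429)/0.9103 = 1.89420
z = sin θ / κ = 0.68950/0.9103 = 0.75744
x = ρ cos φ = 1.89420 × cos(83.83°) = 0.20359
y = ρ sin φ = 1.89420 × sin(83.83°) = 1.88323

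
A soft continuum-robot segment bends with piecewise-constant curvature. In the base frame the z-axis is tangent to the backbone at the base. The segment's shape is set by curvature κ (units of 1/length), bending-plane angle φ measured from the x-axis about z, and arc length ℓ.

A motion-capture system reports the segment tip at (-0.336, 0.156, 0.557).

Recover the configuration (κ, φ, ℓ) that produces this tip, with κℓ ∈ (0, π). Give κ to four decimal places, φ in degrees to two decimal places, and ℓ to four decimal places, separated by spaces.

1.6557 155.10 0.7089

ρ = √(x²+y²) = √(-0.336² + 0.156²) = 0.37045
φ = atan2(y, x) mod 360° = atan2(0.156, -0.336) = 155.0952°
|p|² = ρ² + z² = 0.37045² + 0.557² = 0.44748
κ = 2ρ / |p|² = 2×0.37045 / 0.44748 = 1.65571
θ = 2·atan2(ρ, z) = 2·atan2(0.37045, 0.557) = 1.17380 rad
ℓ = θ/κ = 1.17380/1.65571 = 0.70894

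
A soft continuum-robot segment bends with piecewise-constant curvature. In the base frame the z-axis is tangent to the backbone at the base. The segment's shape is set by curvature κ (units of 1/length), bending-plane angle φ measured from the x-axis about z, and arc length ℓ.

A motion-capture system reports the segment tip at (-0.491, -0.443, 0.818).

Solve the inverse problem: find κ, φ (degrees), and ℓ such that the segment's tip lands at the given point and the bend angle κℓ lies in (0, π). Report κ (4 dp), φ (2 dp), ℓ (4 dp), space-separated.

ρ = √(x²+y²) = √(-0.491² + -0.443²) = 0.66131
φ = atan2(y, x) mod 360° = atan2(-0.443, -0.491) = 222.0581°
|p|² = ρ² + z² = 0.66131² + 0.818² = 1.10645
κ = 2ρ / |p|² = 2×0.66131 / 1.10645 = 1.19537
θ = 2·atan2(ρ, z) = 2·atan2(0.66131, 0.818) = 1.35974 rad
ℓ = θ/κ = 1.35974/1.19537 = 1.13751

1.1954 222.06 1.1375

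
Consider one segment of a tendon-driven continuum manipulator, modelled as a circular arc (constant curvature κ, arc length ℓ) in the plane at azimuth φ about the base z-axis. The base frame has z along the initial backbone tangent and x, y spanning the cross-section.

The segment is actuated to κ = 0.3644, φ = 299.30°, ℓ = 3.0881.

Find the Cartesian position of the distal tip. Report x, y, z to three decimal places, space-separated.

θ = κ·ℓ = 0.3644 × 3.0881 = 1.12530 rad
ρ = (1 − cos θ)/κ = (1 − 0.43090)/0.3644 = 1.56174
z = sin θ / κ = 0.90240/0.3644 = 2.47640
x = ρ cos φ = 1.56174 × cos(299.30°) = 0.76429
y = ρ sin φ = 1.56174 × sin(299.30°) = -1.36194

0.764 -1.362 2.476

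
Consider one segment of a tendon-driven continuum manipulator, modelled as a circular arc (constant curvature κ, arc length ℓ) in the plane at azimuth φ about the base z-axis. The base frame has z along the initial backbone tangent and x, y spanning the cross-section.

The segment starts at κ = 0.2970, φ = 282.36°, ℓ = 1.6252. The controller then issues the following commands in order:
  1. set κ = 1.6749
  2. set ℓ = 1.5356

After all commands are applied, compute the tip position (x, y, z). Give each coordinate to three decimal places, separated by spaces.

initial: κ=0.2970, φ=282.36°, ℓ=1.6252
cmd 1: set κ=1.6749 → (κ,φ,ℓ)=(1.6749,282.36°,1.6252) → tip=(0.2445,-1.1158,0.2432)
cmd 2: set ℓ=1.5356 → (κ,φ,ℓ)=(1.6749,282.36°,1.5356) → tip=(0.2354,-1.0743,0.3220)

0.235 -1.074 0.322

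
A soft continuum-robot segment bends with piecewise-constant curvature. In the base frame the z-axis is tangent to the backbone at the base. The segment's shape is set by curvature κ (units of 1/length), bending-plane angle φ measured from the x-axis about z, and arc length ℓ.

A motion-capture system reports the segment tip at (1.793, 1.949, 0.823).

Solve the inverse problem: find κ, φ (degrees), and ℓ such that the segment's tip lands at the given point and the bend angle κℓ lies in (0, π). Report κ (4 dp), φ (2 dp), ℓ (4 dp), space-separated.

ρ = √(x²+y²) = √(1.793² + 1.949²) = 2.64829
φ = atan2(y, x) mod 360° = atan2(1.949, 1.793) = 47.3872°
|p|² = ρ² + z² = 2.64829² + 0.823² = 7.69078
κ = 2ρ / |p|² = 2×2.64829 / 7.69078 = 0.68869
θ = 2·atan2(ρ, z) = 2·atan2(2.64829, 0.823) = 2.53898 rad
ℓ = θ/κ = 2.53898/0.68869 = 3.68667

0.6887 47.39 3.6867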